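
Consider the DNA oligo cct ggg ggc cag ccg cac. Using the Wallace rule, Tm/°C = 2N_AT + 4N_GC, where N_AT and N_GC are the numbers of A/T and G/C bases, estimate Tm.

66°C

Base counts: A=2, C=8, T=1, G=7
A+T = 3, G+C = 15
Tm = 4·15 + 2·3 = 60 + 6 = 66°C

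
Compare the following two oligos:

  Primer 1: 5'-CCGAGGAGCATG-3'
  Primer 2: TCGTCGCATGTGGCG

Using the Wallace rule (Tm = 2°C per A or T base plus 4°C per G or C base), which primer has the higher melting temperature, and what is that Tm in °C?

Primer 2, 50°C

Primer 1: A+T=4, G+C=8 → Tm = 2(4)+4(8) = 40°C
Primer 2: A+T=5, G+C=10 → Tm = 2(5)+4(10) = 50°C
40°C vs 50°C → primer 2 is higher.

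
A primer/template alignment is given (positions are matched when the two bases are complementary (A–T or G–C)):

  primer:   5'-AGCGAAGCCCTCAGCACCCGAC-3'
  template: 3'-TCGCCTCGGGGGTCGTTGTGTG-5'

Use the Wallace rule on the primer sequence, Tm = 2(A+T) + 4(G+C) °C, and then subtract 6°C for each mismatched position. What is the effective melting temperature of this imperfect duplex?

Primer base counts: A=6, T=1, G=5, C=10 → A+T=7, G+C=15
Perfect-match Tm = 2(7) + 4(15) = 14 + 60 = 74°C
Mismatches (positions where the bases are not complementary): 5 (at positions 5, 11, 17, 19, 20)
Effective Tm = 74 − 5×6 = 74 − 30 = 44°C

44°C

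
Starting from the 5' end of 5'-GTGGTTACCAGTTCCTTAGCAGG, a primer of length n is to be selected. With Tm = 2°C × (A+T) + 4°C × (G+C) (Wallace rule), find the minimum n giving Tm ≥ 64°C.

First 21 bases: GTGGTTACCAGTTCCTTAGCA → Tm = 62°C (< 64°C)
First 22 bases: GTGGTTACCAGTTCCTTAGCAG → Tm = 66°C (≥ 64°C)
Each additional base adds 2°C (A/T) or 4°C (G/C), so Tm is non-decreasing in n; n = 22 is the first length to reach 64°C.

n = 22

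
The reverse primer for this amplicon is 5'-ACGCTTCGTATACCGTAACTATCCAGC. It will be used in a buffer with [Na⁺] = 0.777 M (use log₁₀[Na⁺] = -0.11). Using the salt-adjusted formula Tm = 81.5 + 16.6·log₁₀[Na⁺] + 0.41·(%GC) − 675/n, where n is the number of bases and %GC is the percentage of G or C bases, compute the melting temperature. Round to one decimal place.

74.4°C

Length n = 27. Base counts: T=7, C=9, G=4, A=7
G+C = 13, so %GC = 13/27 × 100 = 48.148%
Salt term: 16.6 × (-0.11) = -1.826
GC term: 0.41 × 48.148 = 19.741; length term: −675/27 = −25
Tm = 81.5 + (-1.826) + 19.741 − 25 = 74.415 → 74.4°C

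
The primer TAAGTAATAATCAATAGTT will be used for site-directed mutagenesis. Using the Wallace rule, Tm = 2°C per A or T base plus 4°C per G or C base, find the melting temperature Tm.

Counting bases: T=7, G=2, A=9, C=1
So N_AT = 16 and N_GC = 3.
Tm = 2(16) + 4(3) = 32 + 12 = 44°C

44°C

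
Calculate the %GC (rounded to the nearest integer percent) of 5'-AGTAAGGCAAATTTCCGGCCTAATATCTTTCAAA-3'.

35%

Counting bases: C=7, T=10, G=5, A=12
G+C = 5 + 7 = 12 out of 34 bases
%GC = 12/34 × 100 = 35.29% ≈ 35%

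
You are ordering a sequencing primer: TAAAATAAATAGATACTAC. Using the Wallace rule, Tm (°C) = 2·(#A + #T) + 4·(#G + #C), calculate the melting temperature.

C=2, A=11, T=5, G=1
AT pairs contribute 16, GC pairs contribute 3.
Tm = 4·3 + 2·16 = 12 + 32 = 44°C

44°C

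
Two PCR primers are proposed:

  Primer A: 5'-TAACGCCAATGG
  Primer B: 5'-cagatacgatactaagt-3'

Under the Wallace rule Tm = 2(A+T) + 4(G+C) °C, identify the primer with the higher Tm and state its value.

Primer A: A+T=6, G+C=6 → Tm = 2(6)+4(6) = 36°C
Primer B: A+T=11, G+C=6 → Tm = 2(11)+4(6) = 46°C
36°C vs 46°C → primer B is higher.

Primer B, 46°C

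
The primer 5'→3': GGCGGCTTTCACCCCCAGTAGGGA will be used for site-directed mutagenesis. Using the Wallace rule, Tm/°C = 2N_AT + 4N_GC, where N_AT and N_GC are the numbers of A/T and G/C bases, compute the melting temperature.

80°C

G=8, A=4, T=4, C=8
AT pairs contribute 8, GC pairs contribute 16.
Tm = 4·16 + 2·8 = 64 + 16 = 80°C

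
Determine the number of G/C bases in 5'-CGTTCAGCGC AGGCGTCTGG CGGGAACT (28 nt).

G=11, C=8, T=5, A=4
G+C = 11 + 8 = 19

19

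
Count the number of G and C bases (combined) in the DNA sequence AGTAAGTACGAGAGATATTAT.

Scanning the sequence gives G=5, T=6, A=9, C=1.
Total G or C: 5 + 1 = 6

6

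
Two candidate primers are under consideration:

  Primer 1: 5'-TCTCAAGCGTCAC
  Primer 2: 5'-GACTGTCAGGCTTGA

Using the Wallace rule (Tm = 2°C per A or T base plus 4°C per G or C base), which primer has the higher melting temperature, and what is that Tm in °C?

Primer 1: A+T=6, G+C=7 → Tm = 2(6)+4(7) = 40°C
Primer 2: A+T=7, G+C=8 → Tm = 2(7)+4(8) = 46°C
40°C vs 46°C → primer 2 is higher.

Primer 2, 46°C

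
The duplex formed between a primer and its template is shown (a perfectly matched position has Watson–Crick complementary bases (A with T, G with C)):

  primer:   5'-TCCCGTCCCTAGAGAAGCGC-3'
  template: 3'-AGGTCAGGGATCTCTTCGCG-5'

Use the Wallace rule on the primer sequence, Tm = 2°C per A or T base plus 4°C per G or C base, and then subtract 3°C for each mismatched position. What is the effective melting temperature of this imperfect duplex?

Primer base counts: A=4, T=3, G=5, C=8 → A+T=7, G+C=13
Perfect-match Tm = 2(7) + 4(13) = 14 + 52 = 66°C
Mismatches (positions where the bases are not complementary): 1 (at position 4)
Effective Tm = 66 − 1×3 = 66 − 3 = 63°C

63°C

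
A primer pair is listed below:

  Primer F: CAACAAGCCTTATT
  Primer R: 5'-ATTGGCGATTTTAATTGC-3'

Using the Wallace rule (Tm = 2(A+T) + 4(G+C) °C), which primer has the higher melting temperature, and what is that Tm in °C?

Primer F: A+T=9, G+C=5 → Tm = 2(9)+4(5) = 38°C
Primer R: A+T=12, G+C=6 → Tm = 2(12)+4(6) = 48°C
38°C vs 48°C → primer R is higher.

Primer R, 48°C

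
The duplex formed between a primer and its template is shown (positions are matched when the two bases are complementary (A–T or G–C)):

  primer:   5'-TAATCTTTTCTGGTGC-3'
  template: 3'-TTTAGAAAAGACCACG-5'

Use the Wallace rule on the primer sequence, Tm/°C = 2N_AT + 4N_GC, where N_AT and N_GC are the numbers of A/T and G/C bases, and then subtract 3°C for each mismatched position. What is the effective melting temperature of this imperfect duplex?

Primer base counts: A=2, T=8, G=3, C=3 → A+T=10, G+C=6
Perfect-match Tm = 2(10) + 4(6) = 20 + 24 = 44°C
Mismatches (positions where the bases are not complementary): 1 (at position 1)
Effective Tm = 44 − 1×3 = 44 − 3 = 41°C

41°C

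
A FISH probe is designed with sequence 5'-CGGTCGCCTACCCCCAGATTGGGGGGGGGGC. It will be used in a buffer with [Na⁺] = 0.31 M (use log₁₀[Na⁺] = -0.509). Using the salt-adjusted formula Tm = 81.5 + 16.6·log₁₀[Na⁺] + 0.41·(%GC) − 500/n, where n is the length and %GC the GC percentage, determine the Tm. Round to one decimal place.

Length n = 31. Base counts: C=10, T=4, G=14, A=3
G+C = 24, so %GC = 24/31 × 100 = 77.419%
Salt term: 16.6 × (-0.509) = -8.449
GC term: 0.41 × 77.419 = 31.742; length term: −500/31 = −16.129
Tm = 81.5 + (-8.449) + 31.742 − 16.129 = 88.664 → 88.7°C

88.7°C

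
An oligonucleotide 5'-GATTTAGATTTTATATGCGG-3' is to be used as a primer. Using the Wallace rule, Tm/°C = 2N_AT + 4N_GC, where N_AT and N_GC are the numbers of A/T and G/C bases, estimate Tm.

Counting bases: C=1, A=5, T=9, G=5
So N_AT = 14 and N_GC = 6.
Tm = 2×14 + 4×6 = 52°C

52°C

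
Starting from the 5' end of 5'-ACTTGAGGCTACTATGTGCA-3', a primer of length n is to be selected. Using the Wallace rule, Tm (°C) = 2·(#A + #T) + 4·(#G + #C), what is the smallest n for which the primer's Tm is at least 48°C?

n = 17

First 16 bases: ACTTGAGGCTACTATG → Tm = 46°C (< 48°C)
First 17 bases: ACTTGAGGCTACTATGT → Tm = 48°C (≥ 48°C)
Since every base adds ≥2°C, Tm only increases with n, so the threshold is first crossed at n = 17.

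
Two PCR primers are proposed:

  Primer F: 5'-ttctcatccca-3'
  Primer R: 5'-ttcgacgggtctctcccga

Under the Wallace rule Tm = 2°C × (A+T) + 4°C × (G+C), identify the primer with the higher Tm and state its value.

Primer F: A+T=6, G+C=5 → Tm = 2(6)+4(5) = 32°C
Primer R: A+T=7, G+C=12 → Tm = 2(7)+4(12) = 62°C
32°C vs 62°C → primer R is higher.

Primer R, 62°C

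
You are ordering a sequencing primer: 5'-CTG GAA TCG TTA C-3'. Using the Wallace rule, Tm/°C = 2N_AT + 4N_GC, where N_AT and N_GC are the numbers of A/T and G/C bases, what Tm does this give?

38°C

Scanning the sequence gives C=3, T=4, G=3, A=3.
So N_AT = 7 and N_GC = 6.
Tm = 2(7) + 4(6) = 14 + 24 = 38°C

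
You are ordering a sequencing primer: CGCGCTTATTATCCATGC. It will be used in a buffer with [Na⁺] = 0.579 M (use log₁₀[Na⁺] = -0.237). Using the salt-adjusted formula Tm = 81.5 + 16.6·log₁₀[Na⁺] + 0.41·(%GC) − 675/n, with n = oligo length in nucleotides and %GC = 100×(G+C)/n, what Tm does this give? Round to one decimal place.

60.6°C

Length n = 18. Scanning the sequence gives G=3, T=6, C=6, A=3.
G+C = 9, so %GC = 9/18 × 100 = 50%
Salt term: 16.6 × (-0.237) = -3.934
GC term: 0.41 × 50 = 20.5; length term: −675/18 = −37.5
Tm = 81.5 + (-3.934) + 20.5 − 37.5 = 60.566 → 60.6°C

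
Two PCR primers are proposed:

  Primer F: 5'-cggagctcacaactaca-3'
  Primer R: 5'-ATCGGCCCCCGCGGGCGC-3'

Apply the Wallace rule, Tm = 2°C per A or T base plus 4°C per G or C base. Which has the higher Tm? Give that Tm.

Primer R, 68°C

Primer F: A+T=8, G+C=9 → Tm = 2(8)+4(9) = 52°C
Primer R: A+T=2, G+C=16 → Tm = 2(2)+4(16) = 68°C
52°C vs 68°C → primer R is higher.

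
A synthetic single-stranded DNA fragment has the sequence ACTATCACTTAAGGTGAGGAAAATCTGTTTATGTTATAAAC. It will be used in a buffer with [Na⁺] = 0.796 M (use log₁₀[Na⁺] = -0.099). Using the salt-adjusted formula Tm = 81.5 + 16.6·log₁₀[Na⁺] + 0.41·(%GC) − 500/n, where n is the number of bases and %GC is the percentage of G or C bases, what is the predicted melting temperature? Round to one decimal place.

79.7°C

Length n = 41. Scanning the sequence gives G=7, A=15, T=14, C=5.
G+C = 12, so %GC = 12/41 × 100 = 29.268%
Salt term: 16.6 × (-0.099) = -1.643
GC term: 0.41 × 29.268 = 12; length term: −500/41 = −12.195
Tm = 81.5 + (-1.643) + 12 − 12.195 = 79.662 → 79.7°C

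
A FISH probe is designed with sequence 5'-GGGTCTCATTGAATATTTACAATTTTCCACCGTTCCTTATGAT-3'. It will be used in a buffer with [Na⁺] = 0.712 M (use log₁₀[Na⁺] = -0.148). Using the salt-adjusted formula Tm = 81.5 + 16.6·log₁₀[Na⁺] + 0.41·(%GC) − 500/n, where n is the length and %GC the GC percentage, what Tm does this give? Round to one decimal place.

81.7°C

Length n = 43. Base counts: T=18, G=6, C=9, A=10
G+C = 15, so %GC = 15/43 × 100 = 34.884%
Salt term: 16.6 × (-0.148) = -2.457
GC term: 0.41 × 34.884 = 14.302; length term: −500/43 = −11.628
Tm = 81.5 + (-2.457) + 14.302 − 11.628 = 81.717 → 81.7°C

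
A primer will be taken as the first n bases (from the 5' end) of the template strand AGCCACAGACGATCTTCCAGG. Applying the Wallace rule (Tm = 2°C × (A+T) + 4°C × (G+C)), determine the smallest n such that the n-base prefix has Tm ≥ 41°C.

n = 14

First 13 bases: AGCCACAGACGAT → Tm = 40°C (< 41°C)
First 14 bases: AGCCACAGACGATC → Tm = 44°C (≥ 41°C)
Since every base adds ≥2°C, Tm only increases with n, so the threshold is first crossed at n = 14.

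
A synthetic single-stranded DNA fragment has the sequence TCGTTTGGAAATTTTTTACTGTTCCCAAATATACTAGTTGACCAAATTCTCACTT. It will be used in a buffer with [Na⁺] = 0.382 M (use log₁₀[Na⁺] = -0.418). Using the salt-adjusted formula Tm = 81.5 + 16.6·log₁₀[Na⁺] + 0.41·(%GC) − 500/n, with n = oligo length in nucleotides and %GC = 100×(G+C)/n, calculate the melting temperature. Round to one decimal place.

Length n = 55. Counting bases: T=23, G=6, C=11, A=15
G+C = 17, so %GC = 17/55 × 100 = 30.909%
Salt term: 16.6 × (-0.418) = -6.939
GC term: 0.41 × 30.909 = 12.673; length term: −500/55 = −9.091
Tm = 81.5 + (-6.939) + 12.673 − 9.091 = 78.143 → 78.1°C

78.1°C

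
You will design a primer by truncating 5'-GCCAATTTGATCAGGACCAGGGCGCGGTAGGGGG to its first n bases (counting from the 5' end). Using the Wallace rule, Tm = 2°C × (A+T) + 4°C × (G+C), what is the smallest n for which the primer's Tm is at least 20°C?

n = 7

First 6 bases: GCCAAT → Tm = 18°C (< 20°C)
First 7 bases: GCCAATT → Tm = 20°C (≥ 20°C)
Since every base adds ≥2°C, Tm only increases with n, so the threshold is first crossed at n = 7.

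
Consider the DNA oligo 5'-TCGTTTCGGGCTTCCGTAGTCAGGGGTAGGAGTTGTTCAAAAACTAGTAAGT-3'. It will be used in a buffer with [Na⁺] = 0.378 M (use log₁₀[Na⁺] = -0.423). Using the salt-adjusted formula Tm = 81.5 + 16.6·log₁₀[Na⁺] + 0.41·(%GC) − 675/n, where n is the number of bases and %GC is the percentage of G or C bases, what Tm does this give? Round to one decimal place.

80.4°C

Length n = 52. Base counts: T=16, A=12, G=16, C=8
G+C = 24, so %GC = 24/52 × 100 = 46.154%
Salt term: 16.6 × (-0.423) = -7.022
GC term: 0.41 × 46.154 = 18.923; length term: −675/52 = −12.981
Tm = 81.5 + (-7.022) + 18.923 − 12.981 = 80.42 → 80.4°C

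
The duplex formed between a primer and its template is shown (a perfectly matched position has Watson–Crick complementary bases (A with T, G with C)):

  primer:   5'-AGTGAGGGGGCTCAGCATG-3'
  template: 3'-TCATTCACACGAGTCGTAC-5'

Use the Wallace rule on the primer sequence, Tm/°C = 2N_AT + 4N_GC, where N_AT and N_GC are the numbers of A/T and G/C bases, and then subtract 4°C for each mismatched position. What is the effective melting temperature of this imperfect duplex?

Primer base counts: A=4, T=3, G=9, C=3 → A+T=7, G+C=12
Perfect-match Tm = 2(7) + 4(12) = 14 + 48 = 62°C
Mismatches (positions where the bases are not complementary): 3 (at positions 4, 7, 9)
Effective Tm = 62 − 3×4 = 62 − 12 = 50°C

50°C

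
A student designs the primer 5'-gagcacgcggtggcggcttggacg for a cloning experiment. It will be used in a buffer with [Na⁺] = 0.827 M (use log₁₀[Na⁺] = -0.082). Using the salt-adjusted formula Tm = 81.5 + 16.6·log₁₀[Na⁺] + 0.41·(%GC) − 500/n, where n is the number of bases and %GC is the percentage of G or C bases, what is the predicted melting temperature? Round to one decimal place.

Length n = 24. Counting bases: T=3, G=12, A=3, C=6
G+C = 18, so %GC = 18/24 × 100 = 75%
Salt term: 16.6 × (-0.082) = -1.361
GC term: 0.41 × 75 = 30.75; length term: −500/24 = −20.833
Tm = 81.5 + (-1.361) + 30.75 − 20.833 = 90.056 → 90.1°C

90.1°C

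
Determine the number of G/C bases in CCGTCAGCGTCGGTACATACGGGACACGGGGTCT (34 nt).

Counting bases: G=12, T=6, C=10, A=6
G+C = 12 + 10 = 22

22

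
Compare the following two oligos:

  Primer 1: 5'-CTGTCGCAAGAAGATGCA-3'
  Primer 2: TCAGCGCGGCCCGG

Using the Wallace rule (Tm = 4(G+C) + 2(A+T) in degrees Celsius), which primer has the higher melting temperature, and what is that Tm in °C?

Primer 1: A+T=9, G+C=9 → Tm = 2(9)+4(9) = 54°C
Primer 2: A+T=2, G+C=12 → Tm = 2(2)+4(12) = 52°C
54°C vs 52°C → primer 1 is higher.

Primer 1, 54°C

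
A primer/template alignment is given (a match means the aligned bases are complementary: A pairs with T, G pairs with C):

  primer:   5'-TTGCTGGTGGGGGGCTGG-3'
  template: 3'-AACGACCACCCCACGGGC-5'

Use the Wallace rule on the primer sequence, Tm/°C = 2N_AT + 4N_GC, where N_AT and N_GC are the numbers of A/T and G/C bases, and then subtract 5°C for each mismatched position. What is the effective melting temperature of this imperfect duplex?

47°C

Primer base counts: A=0, T=5, G=11, C=2 → A+T=5, G+C=13
Perfect-match Tm = 2(5) + 4(13) = 10 + 52 = 62°C
Mismatches (positions where the bases are not complementary): 3 (at positions 13, 16, 17)
Effective Tm = 62 − 3×5 = 62 − 15 = 47°C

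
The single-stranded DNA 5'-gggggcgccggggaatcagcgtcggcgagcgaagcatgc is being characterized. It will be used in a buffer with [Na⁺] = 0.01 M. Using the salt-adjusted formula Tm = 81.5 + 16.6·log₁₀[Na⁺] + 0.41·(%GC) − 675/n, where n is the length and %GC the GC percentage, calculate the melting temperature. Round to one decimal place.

Length n = 39. Counting bases: C=10, T=3, A=7, G=19
G+C = 29, so %GC = 29/39 × 100 = 74.359%
Salt term: 16.6 × (-2) = -33.2
GC term: 0.41 × 74.359 = 30.487; length term: −675/39 = −17.308
Tm = 81.5 + (-33.2) + 30.487 − 17.308 = 61.479 → 61.5°C

61.5°C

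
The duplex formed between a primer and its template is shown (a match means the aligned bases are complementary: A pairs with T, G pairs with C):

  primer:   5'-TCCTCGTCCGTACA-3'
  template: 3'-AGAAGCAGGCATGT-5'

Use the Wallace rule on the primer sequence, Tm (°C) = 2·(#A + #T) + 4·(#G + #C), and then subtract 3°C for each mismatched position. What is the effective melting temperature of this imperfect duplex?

41°C

Primer base counts: A=2, T=4, G=2, C=6 → A+T=6, G+C=8
Perfect-match Tm = 2(6) + 4(8) = 12 + 32 = 44°C
Mismatches (positions where the bases are not complementary): 1 (at position 3)
Effective Tm = 44 − 1×3 = 44 − 3 = 41°C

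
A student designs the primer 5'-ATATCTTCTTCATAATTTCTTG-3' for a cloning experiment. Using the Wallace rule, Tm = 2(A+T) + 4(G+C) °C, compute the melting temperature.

54°C

Base counts: T=12, G=1, A=5, C=4
AT pairs contribute 17, GC pairs contribute 5.
Tm = 2(17) + 4(5) = 34 + 20 = 54°C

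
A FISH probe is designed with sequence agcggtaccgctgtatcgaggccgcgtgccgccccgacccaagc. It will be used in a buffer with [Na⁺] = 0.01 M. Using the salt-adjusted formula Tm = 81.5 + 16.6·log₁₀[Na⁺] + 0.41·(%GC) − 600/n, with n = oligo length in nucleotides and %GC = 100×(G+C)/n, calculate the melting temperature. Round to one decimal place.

64.5°C

Length n = 44. Counting bases: G=14, T=5, C=18, A=7
G+C = 32, so %GC = 32/44 × 100 = 72.727%
Salt term: 16.6 × (-2) = -33.2
GC term: 0.41 × 72.727 = 29.818; length term: −600/44 = −13.636
Tm = 81.5 + (-33.2) + 29.818 − 13.636 = 64.482 → 64.5°C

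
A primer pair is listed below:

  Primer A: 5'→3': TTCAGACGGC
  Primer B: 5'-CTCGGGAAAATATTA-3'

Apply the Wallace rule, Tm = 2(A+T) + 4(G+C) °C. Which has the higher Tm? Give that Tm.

Primer B, 40°C

Primer A: A+T=4, G+C=6 → Tm = 2(4)+4(6) = 32°C
Primer B: A+T=10, G+C=5 → Tm = 2(10)+4(5) = 40°C
32°C vs 40°C → primer B is higher.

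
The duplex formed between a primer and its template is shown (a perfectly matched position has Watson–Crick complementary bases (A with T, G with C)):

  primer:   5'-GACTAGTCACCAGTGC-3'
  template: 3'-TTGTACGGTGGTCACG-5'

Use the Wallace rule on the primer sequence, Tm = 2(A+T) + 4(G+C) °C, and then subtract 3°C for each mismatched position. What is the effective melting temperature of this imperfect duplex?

38°C

Primer base counts: A=4, T=3, G=4, C=5 → A+T=7, G+C=9
Perfect-match Tm = 2(7) + 4(9) = 14 + 36 = 50°C
Mismatches (positions where the bases are not complementary): 4 (at positions 1, 4, 5, 7)
Effective Tm = 50 − 4×3 = 50 − 12 = 38°C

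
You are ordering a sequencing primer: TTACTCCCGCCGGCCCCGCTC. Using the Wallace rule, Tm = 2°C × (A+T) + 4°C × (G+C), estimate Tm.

Counting bases: T=4, A=1, C=12, G=4
AT pairs contribute 5, GC pairs contribute 16.
Tm = 2(5) + 4(16) = 10 + 64 = 74°C

74°C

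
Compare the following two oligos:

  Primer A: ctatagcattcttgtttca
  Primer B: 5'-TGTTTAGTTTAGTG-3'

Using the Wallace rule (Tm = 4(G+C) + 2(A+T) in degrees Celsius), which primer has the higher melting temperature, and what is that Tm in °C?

Primer A: A+T=13, G+C=6 → Tm = 2(13)+4(6) = 50°C
Primer B: A+T=10, G+C=4 → Tm = 2(10)+4(4) = 36°C
50°C vs 36°C → primer A is higher.

Primer A, 50°C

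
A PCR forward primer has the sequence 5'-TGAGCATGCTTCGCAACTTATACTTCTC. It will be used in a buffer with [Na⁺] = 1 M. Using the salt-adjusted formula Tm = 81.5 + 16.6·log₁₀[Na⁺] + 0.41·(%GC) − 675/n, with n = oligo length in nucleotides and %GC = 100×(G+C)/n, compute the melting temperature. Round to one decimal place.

75.0°C

Length n = 28. Counting bases: G=4, T=10, C=8, A=6
G+C = 12, so %GC = 12/28 × 100 = 42.857%
Salt term: 16.6 × (0) = 0
GC term: 0.41 × 42.857 = 17.571; length term: −675/28 = −24.107
Tm = 81.5 + (0) + 17.571 − 24.107 = 74.964 → 75.0°C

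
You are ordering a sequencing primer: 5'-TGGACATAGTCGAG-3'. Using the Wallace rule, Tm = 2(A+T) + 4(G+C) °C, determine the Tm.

C=2, A=4, G=5, T=3
So N_AT = 7 and N_GC = 7.
Tm = 2×7 + 4×7 = 42°C

42°C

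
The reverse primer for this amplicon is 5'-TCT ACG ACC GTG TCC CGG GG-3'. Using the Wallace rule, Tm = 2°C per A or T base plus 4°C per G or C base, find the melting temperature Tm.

68°C

Counting bases: C=7, A=2, G=7, T=4
So N_AT = 6 and N_GC = 14.
Tm = 4·14 + 2·6 = 56 + 12 = 68°C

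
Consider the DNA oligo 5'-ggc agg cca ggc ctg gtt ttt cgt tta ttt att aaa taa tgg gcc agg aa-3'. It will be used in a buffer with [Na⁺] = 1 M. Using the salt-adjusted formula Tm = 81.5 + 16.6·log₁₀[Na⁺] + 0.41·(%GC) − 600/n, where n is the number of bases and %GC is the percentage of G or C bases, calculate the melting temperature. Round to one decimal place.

Length n = 50. Base counts: C=8, T=16, A=12, G=14
G+C = 22, so %GC = 22/50 × 100 = 44%
Salt term: 16.6 × (0) = 0
GC term: 0.41 × 44 = 18.04; length term: −600/50 = −12
Tm = 81.5 + (0) + 18.04 − 12 = 87.54 → 87.5°C

87.5°C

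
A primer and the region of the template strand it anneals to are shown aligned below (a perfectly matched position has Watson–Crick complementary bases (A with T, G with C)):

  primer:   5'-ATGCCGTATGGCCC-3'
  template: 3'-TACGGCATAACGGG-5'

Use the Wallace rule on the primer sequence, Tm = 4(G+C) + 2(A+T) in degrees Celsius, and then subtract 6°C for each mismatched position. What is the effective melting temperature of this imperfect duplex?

Primer base counts: A=2, T=3, G=4, C=5 → A+T=5, G+C=9
Perfect-match Tm = 2(5) + 4(9) = 10 + 36 = 46°C
Mismatches (positions where the bases are not complementary): 1 (at position 10)
Effective Tm = 46 − 1×6 = 46 − 6 = 40°C

40°C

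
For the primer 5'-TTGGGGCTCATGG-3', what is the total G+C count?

Base counts: A=1, C=2, G=6, T=4
G+C = 6 + 2 = 8

8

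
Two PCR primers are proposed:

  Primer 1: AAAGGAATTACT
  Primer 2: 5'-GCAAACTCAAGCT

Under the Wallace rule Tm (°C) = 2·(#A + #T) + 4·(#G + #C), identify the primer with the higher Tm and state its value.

Primer 1: A+T=9, G+C=3 → Tm = 2(9)+4(3) = 30°C
Primer 2: A+T=7, G+C=6 → Tm = 2(7)+4(6) = 38°C
30°C vs 38°C → primer 2 is higher.

Primer 2, 38°C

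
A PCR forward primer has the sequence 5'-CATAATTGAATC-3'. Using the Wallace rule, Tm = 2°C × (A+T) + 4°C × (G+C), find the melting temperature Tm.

30°C

Scanning the sequence gives T=4, G=1, C=2, A=5.
AT pairs contribute 9, GC pairs contribute 3.
Tm = 2(9) + 4(3) = 18 + 12 = 30°C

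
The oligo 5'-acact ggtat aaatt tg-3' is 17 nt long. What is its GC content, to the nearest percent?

29%

Base counts: G=3, A=6, C=2, T=6
G+C = 3 + 2 = 5 out of 17 bases
%GC = 5/17 × 100 = 29.41% ≈ 29%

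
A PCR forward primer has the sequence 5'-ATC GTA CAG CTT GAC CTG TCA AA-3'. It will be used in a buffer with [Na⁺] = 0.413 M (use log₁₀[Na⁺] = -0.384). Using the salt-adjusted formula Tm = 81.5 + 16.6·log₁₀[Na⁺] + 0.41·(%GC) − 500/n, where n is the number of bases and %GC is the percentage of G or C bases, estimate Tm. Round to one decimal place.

71.2°C

Length n = 23. T=6, A=7, C=6, G=4
G+C = 10, so %GC = 10/23 × 100 = 43.478%
Salt term: 16.6 × (-0.384) = -6.374
GC term: 0.41 × 43.478 = 17.826; length term: −500/23 = −21.739
Tm = 81.5 + (-6.374) + 17.826 − 21.739 = 71.213 → 71.2°C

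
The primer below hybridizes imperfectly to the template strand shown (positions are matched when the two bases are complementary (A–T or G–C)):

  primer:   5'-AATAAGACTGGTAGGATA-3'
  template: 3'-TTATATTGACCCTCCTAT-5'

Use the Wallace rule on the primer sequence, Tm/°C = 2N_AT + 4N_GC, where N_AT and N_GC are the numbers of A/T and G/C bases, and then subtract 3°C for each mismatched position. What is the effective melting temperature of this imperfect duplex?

39°C

Primer base counts: A=8, T=4, G=5, C=1 → A+T=12, G+C=6
Perfect-match Tm = 2(12) + 4(6) = 24 + 24 = 48°C
Mismatches (positions where the bases are not complementary): 3 (at positions 5, 6, 12)
Effective Tm = 48 − 3×3 = 48 − 9 = 39°C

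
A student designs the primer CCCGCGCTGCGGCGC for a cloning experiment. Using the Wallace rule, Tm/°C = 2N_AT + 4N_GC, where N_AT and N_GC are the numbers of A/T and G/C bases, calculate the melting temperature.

58°C

G=6, A=0, T=1, C=8
So N_AT = 1 and N_GC = 14.
Tm = 2×1 + 4×14 = 58°C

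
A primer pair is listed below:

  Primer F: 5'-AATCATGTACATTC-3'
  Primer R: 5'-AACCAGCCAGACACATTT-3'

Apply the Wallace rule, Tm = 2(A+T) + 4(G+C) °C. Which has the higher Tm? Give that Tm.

Primer R, 52°C

Primer F: A+T=10, G+C=4 → Tm = 2(10)+4(4) = 36°C
Primer R: A+T=10, G+C=8 → Tm = 2(10)+4(8) = 52°C
36°C vs 52°C → primer R is higher.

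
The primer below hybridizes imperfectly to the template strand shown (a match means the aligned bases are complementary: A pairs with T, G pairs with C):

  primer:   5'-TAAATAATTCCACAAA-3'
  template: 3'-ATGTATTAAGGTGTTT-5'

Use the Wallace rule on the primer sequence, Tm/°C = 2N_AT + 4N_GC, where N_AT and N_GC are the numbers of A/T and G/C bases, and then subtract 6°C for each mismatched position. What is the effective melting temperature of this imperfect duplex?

32°C

Primer base counts: A=9, T=4, G=0, C=3 → A+T=13, G+C=3
Perfect-match Tm = 2(13) + 4(3) = 26 + 12 = 38°C
Mismatches (positions where the bases are not complementary): 1 (at position 3)
Effective Tm = 38 − 1×6 = 38 − 6 = 32°C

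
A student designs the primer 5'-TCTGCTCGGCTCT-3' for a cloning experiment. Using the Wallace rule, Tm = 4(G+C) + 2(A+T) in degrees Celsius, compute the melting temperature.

Base counts: T=5, A=0, G=3, C=5
A+T = 5, G+C = 8
Tm = 2×5 + 4×8 = 42°C

42°C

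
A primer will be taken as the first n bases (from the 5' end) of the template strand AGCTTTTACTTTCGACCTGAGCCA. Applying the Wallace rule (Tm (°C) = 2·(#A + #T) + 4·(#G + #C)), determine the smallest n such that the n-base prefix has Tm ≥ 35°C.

First 13 bases: AGCTTTTACTTTC → Tm = 34°C (< 35°C)
First 14 bases: AGCTTTTACTTTCG → Tm = 38°C (≥ 35°C)
Each additional base adds 2°C (A/T) or 4°C (G/C), so Tm is non-decreasing in n; n = 14 is the first length to reach 35°C.

n = 14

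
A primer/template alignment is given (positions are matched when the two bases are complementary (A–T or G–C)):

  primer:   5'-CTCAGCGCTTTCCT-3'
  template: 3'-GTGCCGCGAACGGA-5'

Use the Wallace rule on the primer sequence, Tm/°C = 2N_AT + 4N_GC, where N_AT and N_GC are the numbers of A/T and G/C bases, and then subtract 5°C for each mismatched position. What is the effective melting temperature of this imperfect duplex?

29°C

Primer base counts: A=1, T=5, G=2, C=6 → A+T=6, G+C=8
Perfect-match Tm = 2(6) + 4(8) = 12 + 32 = 44°C
Mismatches (positions where the bases are not complementary): 3 (at positions 2, 4, 11)
Effective Tm = 44 − 3×5 = 44 − 15 = 29°C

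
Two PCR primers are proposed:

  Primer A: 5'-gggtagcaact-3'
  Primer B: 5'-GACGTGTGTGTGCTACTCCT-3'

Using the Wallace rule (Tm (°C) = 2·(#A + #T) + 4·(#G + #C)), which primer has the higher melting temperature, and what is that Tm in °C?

Primer A: A+T=5, G+C=6 → Tm = 2(5)+4(6) = 34°C
Primer B: A+T=9, G+C=11 → Tm = 2(9)+4(11) = 62°C
34°C vs 62°C → primer B is higher.

Primer B, 62°C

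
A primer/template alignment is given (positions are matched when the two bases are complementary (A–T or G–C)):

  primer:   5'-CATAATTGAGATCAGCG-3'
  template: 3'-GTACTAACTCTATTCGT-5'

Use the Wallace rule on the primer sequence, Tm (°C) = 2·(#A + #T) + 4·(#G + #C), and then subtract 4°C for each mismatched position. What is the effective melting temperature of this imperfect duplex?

36°C

Primer base counts: A=6, T=4, G=4, C=3 → A+T=10, G+C=7
Perfect-match Tm = 2(10) + 4(7) = 20 + 28 = 48°C
Mismatches (positions where the bases are not complementary): 3 (at positions 4, 13, 17)
Effective Tm = 48 − 3×4 = 48 − 12 = 36°C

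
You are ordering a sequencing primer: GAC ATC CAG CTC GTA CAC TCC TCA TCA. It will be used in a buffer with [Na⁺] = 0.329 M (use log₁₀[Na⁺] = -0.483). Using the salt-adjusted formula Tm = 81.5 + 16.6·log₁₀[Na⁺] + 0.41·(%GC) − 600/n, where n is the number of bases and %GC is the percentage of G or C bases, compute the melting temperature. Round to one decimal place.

Length n = 27. Base counts: T=6, A=7, G=3, C=11
G+C = 14, so %GC = 14/27 × 100 = 51.852%
Salt term: 16.6 × (-0.483) = -8.018
GC term: 0.41 × 51.852 = 21.259; length term: −600/27 = −22.222
Tm = 81.5 + (-8.018) + 21.259 − 22.222 = 72.519 → 72.5°C

72.5°C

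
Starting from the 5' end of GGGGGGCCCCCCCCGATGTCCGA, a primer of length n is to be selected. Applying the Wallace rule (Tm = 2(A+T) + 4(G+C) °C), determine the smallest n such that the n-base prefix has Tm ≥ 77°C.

First 20 bases: GGGGGGCCCCCCCCGATGTC → Tm = 74°C (< 77°C)
First 21 bases: GGGGGGCCCCCCCCGATGTCC → Tm = 78°C (≥ 77°C)
Since every base adds ≥2°C, Tm only increases with n, so the threshold is first crossed at n = 21.

n = 21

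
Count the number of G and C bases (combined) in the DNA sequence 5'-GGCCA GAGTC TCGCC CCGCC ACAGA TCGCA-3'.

21

G=8, A=6, C=13, T=3
Total G or C: 8 + 13 = 21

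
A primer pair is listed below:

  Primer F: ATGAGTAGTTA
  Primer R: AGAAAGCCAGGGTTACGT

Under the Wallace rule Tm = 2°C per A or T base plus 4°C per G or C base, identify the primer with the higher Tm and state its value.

Primer F: A+T=8, G+C=3 → Tm = 2(8)+4(3) = 28°C
Primer R: A+T=9, G+C=9 → Tm = 2(9)+4(9) = 54°C
28°C vs 54°C → primer R is higher.

Primer R, 54°C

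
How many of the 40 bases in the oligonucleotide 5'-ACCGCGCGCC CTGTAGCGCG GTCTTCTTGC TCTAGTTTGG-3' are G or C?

Counting bases: A=3, T=12, C=13, G=12
Total G or C: 12 + 13 = 25

25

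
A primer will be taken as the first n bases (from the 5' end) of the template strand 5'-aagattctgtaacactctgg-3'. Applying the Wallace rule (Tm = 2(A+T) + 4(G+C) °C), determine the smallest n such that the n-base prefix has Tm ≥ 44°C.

First 16 bases: AAGATTCTGTAACACT → Tm = 42°C (< 44°C)
First 17 bases: AAGATTCTGTAACACTC → Tm = 46°C (≥ 44°C)
Each additional base adds 2°C (A/T) or 4°C (G/C), so Tm is non-decreasing in n; n = 17 is the first length to reach 44°C.

n = 17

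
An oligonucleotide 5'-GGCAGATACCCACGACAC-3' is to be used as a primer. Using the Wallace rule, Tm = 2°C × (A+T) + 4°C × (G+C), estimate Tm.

Scanning the sequence gives G=4, T=1, A=6, C=7.
AT pairs contribute 7, GC pairs contribute 11.
Tm = 2×7 + 4×11 = 58°C

58°C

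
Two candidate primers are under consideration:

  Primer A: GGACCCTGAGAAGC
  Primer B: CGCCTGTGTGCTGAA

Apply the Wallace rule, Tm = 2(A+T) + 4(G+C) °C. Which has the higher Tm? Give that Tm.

Primer A: A+T=5, G+C=9 → Tm = 2(5)+4(9) = 46°C
Primer B: A+T=6, G+C=9 → Tm = 2(6)+4(9) = 48°C
46°C vs 48°C → primer B is higher.

Primer B, 48°C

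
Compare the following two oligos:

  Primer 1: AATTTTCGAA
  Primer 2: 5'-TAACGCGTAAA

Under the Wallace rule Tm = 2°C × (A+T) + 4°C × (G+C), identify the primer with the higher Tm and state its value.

Primer 2, 30°C

Primer 1: A+T=8, G+C=2 → Tm = 2(8)+4(2) = 24°C
Primer 2: A+T=7, G+C=4 → Tm = 2(7)+4(4) = 30°C
24°C vs 30°C → primer 2 is higher.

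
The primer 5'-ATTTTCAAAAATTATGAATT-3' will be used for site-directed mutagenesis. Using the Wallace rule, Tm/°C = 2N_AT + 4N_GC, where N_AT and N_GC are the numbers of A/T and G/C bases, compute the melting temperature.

44°C

C=1, A=9, G=1, T=9
A+T = 18, G+C = 2
Tm = 2(18) + 4(2) = 36 + 8 = 44°C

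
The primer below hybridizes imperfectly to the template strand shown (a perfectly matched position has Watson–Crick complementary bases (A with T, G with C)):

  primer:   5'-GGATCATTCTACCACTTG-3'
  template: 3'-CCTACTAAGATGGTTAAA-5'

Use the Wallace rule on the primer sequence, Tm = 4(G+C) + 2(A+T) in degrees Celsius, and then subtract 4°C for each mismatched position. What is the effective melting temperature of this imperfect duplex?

Primer base counts: A=4, T=6, G=3, C=5 → A+T=10, G+C=8
Perfect-match Tm = 2(10) + 4(8) = 20 + 32 = 52°C
Mismatches (positions where the bases are not complementary): 3 (at positions 5, 15, 18)
Effective Tm = 52 − 3×4 = 52 − 12 = 40°C

40°C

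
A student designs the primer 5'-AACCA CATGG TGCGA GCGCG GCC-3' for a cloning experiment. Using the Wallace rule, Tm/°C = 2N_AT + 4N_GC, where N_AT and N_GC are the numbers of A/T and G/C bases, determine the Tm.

Scanning the sequence gives G=8, C=8, T=2, A=5.
A+T = 7, G+C = 16
Tm = 2(7) + 4(16) = 14 + 64 = 78°C

78°C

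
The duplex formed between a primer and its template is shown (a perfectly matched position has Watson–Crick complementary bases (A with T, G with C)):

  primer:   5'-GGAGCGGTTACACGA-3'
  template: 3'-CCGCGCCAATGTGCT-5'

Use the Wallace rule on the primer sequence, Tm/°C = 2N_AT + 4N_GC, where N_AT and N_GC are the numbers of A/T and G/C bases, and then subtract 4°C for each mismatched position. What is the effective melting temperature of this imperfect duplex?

Primer base counts: A=4, T=2, G=6, C=3 → A+T=6, G+C=9
Perfect-match Tm = 2(6) + 4(9) = 12 + 36 = 48°C
Mismatches (positions where the bases are not complementary): 1 (at position 3)
Effective Tm = 48 − 1×4 = 48 − 4 = 44°C

44°C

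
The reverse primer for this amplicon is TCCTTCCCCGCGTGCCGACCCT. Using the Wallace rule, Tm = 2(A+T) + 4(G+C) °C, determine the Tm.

Scanning the sequence gives A=1, C=12, G=4, T=5.
AT pairs contribute 6, GC pairs contribute 16.
Tm = 2(6) + 4(16) = 12 + 64 = 76°C

76°C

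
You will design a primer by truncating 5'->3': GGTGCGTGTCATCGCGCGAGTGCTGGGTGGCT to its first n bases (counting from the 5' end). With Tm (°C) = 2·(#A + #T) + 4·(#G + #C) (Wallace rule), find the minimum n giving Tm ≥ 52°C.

n = 16

First 15 bases: GGTGCGTGTCATCGC → Tm = 50°C (< 52°C)
First 16 bases: GGTGCGTGTCATCGCG → Tm = 54°C (≥ 52°C)
Each additional base adds 2°C (A/T) or 4°C (G/C), so Tm is non-decreasing in n; n = 16 is the first length to reach 52°C.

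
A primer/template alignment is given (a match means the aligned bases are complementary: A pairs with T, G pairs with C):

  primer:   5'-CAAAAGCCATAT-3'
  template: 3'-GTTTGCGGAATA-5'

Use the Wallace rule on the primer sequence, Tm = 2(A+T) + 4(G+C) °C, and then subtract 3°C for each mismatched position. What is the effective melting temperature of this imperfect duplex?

Primer base counts: A=6, T=2, G=1, C=3 → A+T=8, G+C=4
Perfect-match Tm = 2(8) + 4(4) = 16 + 16 = 32°C
Mismatches (positions where the bases are not complementary): 2 (at positions 5, 9)
Effective Tm = 32 − 2×3 = 32 − 6 = 26°C

26°C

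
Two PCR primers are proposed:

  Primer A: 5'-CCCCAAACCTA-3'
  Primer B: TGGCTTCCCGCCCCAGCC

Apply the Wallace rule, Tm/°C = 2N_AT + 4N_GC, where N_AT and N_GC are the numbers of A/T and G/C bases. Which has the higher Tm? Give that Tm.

Primer A: A+T=5, G+C=6 → Tm = 2(5)+4(6) = 34°C
Primer B: A+T=4, G+C=14 → Tm = 2(4)+4(14) = 64°C
34°C vs 64°C → primer B is higher.

Primer B, 64°C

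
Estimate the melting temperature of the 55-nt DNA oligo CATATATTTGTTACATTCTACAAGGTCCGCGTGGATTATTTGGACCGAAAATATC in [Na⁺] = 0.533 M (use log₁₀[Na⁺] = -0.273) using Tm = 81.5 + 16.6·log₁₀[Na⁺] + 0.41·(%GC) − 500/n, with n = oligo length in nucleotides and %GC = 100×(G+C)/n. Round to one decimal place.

Length n = 55. Counting bases: T=19, A=16, G=10, C=10
G+C = 20, so %GC = 20/55 × 100 = 36.364%
Salt term: 16.6 × (-0.273) = -4.532
GC term: 0.41 × 36.364 = 14.909; length term: −500/55 = −9.091
Tm = 81.5 + (-4.532) + 14.909 − 9.091 = 82.786 → 82.8°C

82.8°C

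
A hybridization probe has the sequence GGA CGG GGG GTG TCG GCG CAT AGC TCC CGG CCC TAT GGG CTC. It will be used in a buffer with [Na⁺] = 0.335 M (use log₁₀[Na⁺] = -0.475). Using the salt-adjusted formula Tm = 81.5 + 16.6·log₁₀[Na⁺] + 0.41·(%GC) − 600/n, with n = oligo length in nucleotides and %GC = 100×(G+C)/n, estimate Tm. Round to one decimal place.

Length n = 42. C=13, A=4, T=7, G=18
G+C = 31, so %GC = 31/42 × 100 = 73.81%
Salt term: 16.6 × (-0.475) = -7.885
GC term: 0.41 × 73.81 = 30.262; length term: −600/42 = −14.286
Tm = 81.5 + (-7.885) + 30.262 − 14.286 = 89.591 → 89.6°C

89.6°C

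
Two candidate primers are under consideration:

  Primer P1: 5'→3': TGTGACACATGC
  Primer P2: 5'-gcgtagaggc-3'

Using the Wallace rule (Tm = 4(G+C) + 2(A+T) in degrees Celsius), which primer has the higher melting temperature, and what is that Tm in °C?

Primer P1: A+T=6, G+C=6 → Tm = 2(6)+4(6) = 36°C
Primer P2: A+T=3, G+C=7 → Tm = 2(3)+4(7) = 34°C
36°C vs 34°C → primer P1 is higher.

Primer P1, 36°C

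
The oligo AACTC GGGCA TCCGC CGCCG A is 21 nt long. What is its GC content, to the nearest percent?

Scanning the sequence gives G=6, T=2, C=9, A=4.
G+C = 6 + 9 = 15 out of 21 bases
%GC = 15/21 × 100 = 71.43% ≈ 71%

71%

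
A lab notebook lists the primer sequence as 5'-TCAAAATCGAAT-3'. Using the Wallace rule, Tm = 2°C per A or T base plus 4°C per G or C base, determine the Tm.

30°C

Scanning the sequence gives A=6, C=2, T=3, G=1.
So N_AT = 9 and N_GC = 3.
Tm = 4·3 + 2·9 = 12 + 18 = 30°C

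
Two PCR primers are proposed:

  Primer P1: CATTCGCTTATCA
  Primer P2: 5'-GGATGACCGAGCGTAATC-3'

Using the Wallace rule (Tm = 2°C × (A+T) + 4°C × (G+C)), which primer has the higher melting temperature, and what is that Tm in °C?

Primer P2, 56°C

Primer P1: A+T=8, G+C=5 → Tm = 2(8)+4(5) = 36°C
Primer P2: A+T=8, G+C=10 → Tm = 2(8)+4(10) = 56°C
36°C vs 56°C → primer P2 is higher.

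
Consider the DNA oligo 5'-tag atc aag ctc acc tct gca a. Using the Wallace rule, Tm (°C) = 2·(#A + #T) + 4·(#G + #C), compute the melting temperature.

Base counts: A=7, G=3, C=7, T=5
So N_AT = 12 and N_GC = 10.
Tm = 2×12 + 4×10 = 64°C

64°C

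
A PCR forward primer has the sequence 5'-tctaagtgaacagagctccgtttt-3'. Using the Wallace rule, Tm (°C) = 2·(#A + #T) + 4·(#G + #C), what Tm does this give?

68°C

Counting bases: C=5, T=8, G=5, A=6
A+T = 14, G+C = 10
Tm = 2×14 + 4×10 = 68°C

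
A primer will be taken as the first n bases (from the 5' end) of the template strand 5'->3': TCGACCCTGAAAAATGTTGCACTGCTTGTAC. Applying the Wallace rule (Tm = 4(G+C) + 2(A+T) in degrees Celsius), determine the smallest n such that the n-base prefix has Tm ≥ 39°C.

n = 14

First 13 bases: TCGACCCTGAAAA → Tm = 38°C (< 39°C)
First 14 bases: TCGACCCTGAAAAA → Tm = 40°C (≥ 39°C)
Since every base adds ≥2°C, Tm only increases with n, so the threshold is first crossed at n = 14.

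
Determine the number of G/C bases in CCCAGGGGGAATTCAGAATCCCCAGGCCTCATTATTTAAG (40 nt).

20

T=9, G=9, A=11, C=11
G+C = 9 + 11 = 20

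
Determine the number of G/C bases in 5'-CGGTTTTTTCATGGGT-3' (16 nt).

7

Counting bases: T=8, A=1, C=2, G=5
G+C = 5 + 2 = 7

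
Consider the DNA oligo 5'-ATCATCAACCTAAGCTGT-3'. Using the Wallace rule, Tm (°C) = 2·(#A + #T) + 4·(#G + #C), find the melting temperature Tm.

50°C

Base counts: C=5, T=5, G=2, A=6
A+T = 11, G+C = 7
Tm = 2(11) + 4(7) = 22 + 28 = 50°C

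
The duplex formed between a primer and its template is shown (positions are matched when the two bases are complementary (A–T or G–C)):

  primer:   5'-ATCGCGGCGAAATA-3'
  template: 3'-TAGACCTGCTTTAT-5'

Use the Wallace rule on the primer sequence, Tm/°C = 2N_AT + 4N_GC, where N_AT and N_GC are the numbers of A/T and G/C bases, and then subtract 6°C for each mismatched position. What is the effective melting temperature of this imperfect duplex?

Primer base counts: A=5, T=2, G=4, C=3 → A+T=7, G+C=7
Perfect-match Tm = 2(7) + 4(7) = 14 + 28 = 42°C
Mismatches (positions where the bases are not complementary): 3 (at positions 4, 5, 7)
Effective Tm = 42 − 3×6 = 42 − 18 = 24°C

24°C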